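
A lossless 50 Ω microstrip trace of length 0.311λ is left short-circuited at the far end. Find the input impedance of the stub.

Z_in ≈ −j124 Ω

βl = 2π × 0.311 = 112°
tan(βl) = -2.48
For a short-circuited stub, Z_in = jZ_0·tan(βl)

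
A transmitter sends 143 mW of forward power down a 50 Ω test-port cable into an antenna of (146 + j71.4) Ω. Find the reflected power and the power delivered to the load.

P_reflected ≈ 47 mW; P_delivered ≈ 96 mW

|Γ| = |(96 + j71.4)/(196 + j71.4)| = 0.574
|Γ|² = 0.329
P_refl = |Γ|²·P_inc = 47 mW, P_del = (1 − |Γ|²)·P_inc = 96 mW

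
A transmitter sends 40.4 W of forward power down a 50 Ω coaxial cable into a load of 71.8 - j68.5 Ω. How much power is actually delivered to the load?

|Γ| = |(21.8 − j68.5)/(121.8 − j68.5)| = 0.514
|Γ|² = 0.265
P_refl = |Γ|²·P_inc = 10.7 W, P_del = (1 − |Γ|²)·P_inc = 29.7 W

P_delivered ≈ 29.7 W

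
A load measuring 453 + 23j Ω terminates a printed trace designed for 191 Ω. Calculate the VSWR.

VSWR ≈ 2.38

Γ = (Z_L − Z_0)/(Z_L + Z_0) = (262 + j23)/(644 + j23)
|Γ| = 263/644 = 0.408
VSWR = (1 + |Γ|)/(1 − |Γ|) = 1.41/0.592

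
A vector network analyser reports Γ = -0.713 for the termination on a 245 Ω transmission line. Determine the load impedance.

Z_L ≈ 41 Ω

Z_L = Z_0·(1 + Γ)/(1 − Γ) = 245·(0.287)/(1.71)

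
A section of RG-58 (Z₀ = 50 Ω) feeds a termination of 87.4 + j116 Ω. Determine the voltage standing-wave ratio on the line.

VSWR ≈ 5.21

Γ = (Z_L − Z_0)/(Z_L + Z_0) = (37.4 + j116)/(137.4 + j116)
|Γ| = 122/180 = 0.678
VSWR = (1 + |Γ|)/(1 − |Γ|) = 1.68/0.322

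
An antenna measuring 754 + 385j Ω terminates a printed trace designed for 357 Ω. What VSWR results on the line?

Γ = (Z_L − Z_0)/(Z_L + Z_0) = (397 + j385)/(1111 + j385)
|Γ| = 553/1180 = 0.47
VSWR = (1 + |Γ|)/(1 − |Γ|) = 1.47/0.53

VSWR ≈ 2.78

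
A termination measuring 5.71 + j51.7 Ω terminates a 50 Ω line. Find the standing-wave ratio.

VSWR ≈ 18.2

Γ = (Z_L − Z_0)/(Z_L + Z_0) = (-44.29 + j51.7)/(55.71 + j51.7)
|Γ| = 68.1/76 = 0.896
VSWR = (1 + |Γ|)/(1 − |Γ|) = 1.9/0.104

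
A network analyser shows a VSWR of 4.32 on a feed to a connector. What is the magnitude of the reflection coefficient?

|Γ| ≈ 0.624

|Γ| = (S − 1)/(S + 1) = (4.32 − 1)/(4.32 + 1) = 3.32/5.32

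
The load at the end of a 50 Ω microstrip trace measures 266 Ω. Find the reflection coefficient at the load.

Γ = (Z_L − Z_0)/(Z_L + Z_0) = (266 − 50)/(266 + 50) = 216/316

Γ = 0.684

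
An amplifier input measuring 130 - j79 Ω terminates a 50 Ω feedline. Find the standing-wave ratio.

Γ = (Z_L − Z_0)/(Z_L + Z_0) = (80 − j79)/(180 − j79)
|Γ| = 112/197 = 0.572
VSWR = (1 + |Γ|)/(1 − |Γ|) = 1.57/0.428

VSWR ≈ 3.67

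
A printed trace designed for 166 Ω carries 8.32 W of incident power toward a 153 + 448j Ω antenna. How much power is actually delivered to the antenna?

P_delivered ≈ 2.79 W

|Γ| = |(-13 + j448)/(319 + j448)| = 0.815
|Γ|² = 0.664
P_refl = |Γ|²·P_inc = 5.53 W, P_del = (1 − |Γ|²)·P_inc = 2.79 W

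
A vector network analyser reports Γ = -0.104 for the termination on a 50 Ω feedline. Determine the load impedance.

Z_L ≈ 40.6 Ω

Z_L = Z_0·(1 + Γ)/(1 − Γ) = 50·(0.896)/(1.1)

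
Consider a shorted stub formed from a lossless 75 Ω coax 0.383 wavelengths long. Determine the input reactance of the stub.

X_in ≈ -67.8 Ω (capacitive)

βl = 2π × 0.383 = 138°
tan(βl) = -0.904
For a shorted stub, Z_in = jZ_0·tan(βl)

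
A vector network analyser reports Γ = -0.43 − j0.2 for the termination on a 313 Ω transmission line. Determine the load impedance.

Z_L ≈ 116 − j60.1 Ω

Z_L = Z_0·(1 + Γ)/(1 − Γ) = 313·(0.57 − j0.2)/(1.43 + j0.2)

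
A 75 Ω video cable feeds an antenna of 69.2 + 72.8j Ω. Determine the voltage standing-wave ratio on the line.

VSWR ≈ 2.65

Γ = (Z_L − Z_0)/(Z_L + Z_0) = (-5.8 + j72.8)/(144.2 + j72.8)
|Γ| = 73/162 = 0.452
VSWR = (1 + |Γ|)/(1 − |Γ|) = 1.45/0.548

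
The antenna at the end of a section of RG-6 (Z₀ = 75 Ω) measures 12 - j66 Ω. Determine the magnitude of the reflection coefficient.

|Γ| ≈ 0.836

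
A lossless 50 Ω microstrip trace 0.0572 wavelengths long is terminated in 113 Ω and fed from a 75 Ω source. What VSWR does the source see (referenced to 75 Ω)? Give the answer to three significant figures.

VSWR ≈ 1.8

βl = 2π × 0.0572 = 20.6°
tan(βl) = 0.376
Z_in = Z_0·(Z_L + jZ_0·tanβl)/(Z_0 + jZ_L·tanβl) = 74.9 − j44.8 Ω
Γ_s = (Z_in − Z_s)/(Z_in + Z_s) = (-0.0719 − j44.8)/(150 − j44.8), |Γ_s| = 0.287
VSWR = (1 + |Γ_s|)/(1 − |Γ_s|)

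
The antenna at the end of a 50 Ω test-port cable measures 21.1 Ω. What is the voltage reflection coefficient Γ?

Γ = (Z_L − Z_0)/(Z_L + Z_0) = (21.1 − 50)/(21.1 + 50) = -28.9/71.1

Γ = -0.406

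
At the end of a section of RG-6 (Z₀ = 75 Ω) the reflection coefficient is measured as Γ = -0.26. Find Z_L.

Z_L ≈ 44 Ω

Z_L = Z_0·(1 + Γ)/(1 − Γ) = 75·(0.74)/(1.26)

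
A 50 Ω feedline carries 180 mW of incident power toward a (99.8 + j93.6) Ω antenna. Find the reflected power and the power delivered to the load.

|Γ| = |(49.8 + j93.6)/(149.8 + j93.6)| = 0.6
|Γ|² = 0.36
P_refl = |Γ|²·P_inc = 64.8 mW, P_del = (1 − |Γ|²)·P_inc = 115 mW

P_reflected ≈ 64.8 mW; P_delivered ≈ 115 mW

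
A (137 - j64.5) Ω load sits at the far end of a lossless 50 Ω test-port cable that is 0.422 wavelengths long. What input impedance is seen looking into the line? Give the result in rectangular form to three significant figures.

βl = 2π × 0.422 = 152°
tan(βl) = tan(152°) = -0.534
Z_in = Z_0·(Z_L + jZ_0·tanβl)/(Z_0 + jZ_L·tanβl)
     = 50·(137 − j91.2)/(15.6 − j73.1)

Z_in ≈ 78.8 + j76.9 Ω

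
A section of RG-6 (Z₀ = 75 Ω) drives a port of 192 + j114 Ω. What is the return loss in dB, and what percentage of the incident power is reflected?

Γ = (117 + j114)/(267 + j114), |Γ| = 0.563
RL = −20·log₁₀(0.563) = 4.99 dB
P_refl/P_inc = |Γ|² = 0.317

RL ≈ 4.99 dB; 31.7% of incident power reflected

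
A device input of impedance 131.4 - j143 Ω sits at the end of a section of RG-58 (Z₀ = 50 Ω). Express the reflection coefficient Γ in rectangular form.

Γ = (Z_L − Z_0)/(Z_L + Z_0) = (81.4 − j143)/(181.4 − j143)

Γ ≈ 0.66 − j0.268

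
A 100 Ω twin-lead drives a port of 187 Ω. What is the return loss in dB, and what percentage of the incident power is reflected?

Γ = (187 − 100)/(187 + 100) = 0.303
RL = −20·log₁₀(0.303) = 10.4 dB
P_refl/P_inc = |Γ|² = 0.0919

RL ≈ 10.4 dB; 9.19% of incident power reflected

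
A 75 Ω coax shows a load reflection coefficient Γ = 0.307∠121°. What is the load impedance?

Z_L ≈ 48.2 + j28 Ω

Z_L = Z_0·(1 + Γ)/(1 − Γ) = 75·(0.842 + j0.263)/(1.16 − j0.263)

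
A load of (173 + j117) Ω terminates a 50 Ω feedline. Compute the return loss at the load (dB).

Γ = (123 + j117)/(223 + j117), |Γ| = 0.674
RL = −20·log₁₀|Γ| = −20·log₁₀(0.674)

RL ≈ 3.43 dB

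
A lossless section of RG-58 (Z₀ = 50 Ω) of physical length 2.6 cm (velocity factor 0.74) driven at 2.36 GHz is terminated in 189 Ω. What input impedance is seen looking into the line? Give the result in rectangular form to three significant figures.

λ = v/f = 0.74·c / 2.36 GHz = 0.0941 m
βl = 2π·l/λ = 2π × 0.276 = 99.5°
tan(βl) = tan(99.5°) = -5.97
Z_in = Z_0·(Z_L + jZ_0·tanβl)/(Z_0 + jZ_L·tanβl)
     = 50·(189 − j299)/(50 − j1130)

Z_in ≈ 13.6 + j7.77 Ω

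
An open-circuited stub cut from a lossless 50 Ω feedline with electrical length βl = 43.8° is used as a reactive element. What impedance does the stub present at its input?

tan(βl) = 0.959
For an open-circuited stub, Z_in = −jZ_0·cot(βl) = −jZ_0/tan(βl)

Z_in ≈ −j52.1 Ω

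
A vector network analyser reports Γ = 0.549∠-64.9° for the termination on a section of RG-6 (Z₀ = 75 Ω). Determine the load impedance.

Z_L ≈ 62.7 − j89.2 Ω

Z_L = Z_0·(1 + Γ)/(1 − Γ) = 75·(1.23 − j0.497)/(0.767 + j0.497)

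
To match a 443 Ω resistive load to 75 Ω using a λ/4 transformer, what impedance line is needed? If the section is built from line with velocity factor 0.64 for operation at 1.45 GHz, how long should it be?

Z_qwt = √(Z_0·R_L) = √(75 × 443) = √33220
λ = 0.64·c/f = 0.132 m, so l = λ/4 = 0.0331 m

Z_qwt ≈ 182 Ω; length ≈ 3.31 cm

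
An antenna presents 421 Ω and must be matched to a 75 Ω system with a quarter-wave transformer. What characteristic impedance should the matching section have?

Z_qwt ≈ 178 Ω

Z_qwt = √(Z_0·R_L) = √(75 × 421) = √31580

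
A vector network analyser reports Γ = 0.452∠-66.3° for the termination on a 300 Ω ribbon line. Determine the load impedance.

Z_L = Z_0·(1 + Γ)/(1 − Γ) = 300·(1.18 − j0.414)/(0.818 + j0.414)

Z_L ≈ 284 − j295 Ω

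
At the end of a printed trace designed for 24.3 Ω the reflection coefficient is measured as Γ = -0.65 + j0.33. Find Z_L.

Z_L ≈ 4.02 + j5.66 Ω

Z_L = Z_0·(1 + Γ)/(1 − Γ) = 24.3·(0.35 + j0.33)/(1.65 − j0.33)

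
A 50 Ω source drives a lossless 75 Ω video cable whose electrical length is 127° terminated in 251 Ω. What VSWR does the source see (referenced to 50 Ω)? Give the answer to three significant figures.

VSWR ≈ 3.3

tan(βl) = -1.33
Z_in = Z_0·(Z_L + jZ_0·tanβl)/(Z_0 + jZ_L·tanβl) = 33.4 + j49 Ω
Γ_s = (Z_in − Z_s)/(Z_in + Z_s) = (-16.6 + j49)/(83.4 + j49), |Γ_s| = 0.534
VSWR = (1 + |Γ_s|)/(1 − |Γ_s|)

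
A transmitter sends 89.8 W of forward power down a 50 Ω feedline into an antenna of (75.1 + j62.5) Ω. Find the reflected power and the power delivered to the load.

P_reflected ≈ 20.8 W; P_delivered ≈ 69 W

|Γ| = |(25.1 + j62.5)/(125.1 + j62.5)| = 0.482
|Γ|² = 0.232
P_refl = |Γ|²·P_inc = 20.8 W, P_del = (1 − |Γ|²)·P_inc = 69 W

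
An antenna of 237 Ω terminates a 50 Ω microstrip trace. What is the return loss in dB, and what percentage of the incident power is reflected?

Γ = (237 − 50)/(237 + 50) = 0.652
RL = −20·log₁₀(0.652) = 3.72 dB
P_refl/P_inc = |Γ|² = 0.425

RL ≈ 3.72 dB; 42.5% of incident power reflected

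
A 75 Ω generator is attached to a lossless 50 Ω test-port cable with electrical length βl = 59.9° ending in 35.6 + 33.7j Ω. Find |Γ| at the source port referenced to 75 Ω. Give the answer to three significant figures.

|Γ| ≈ 0.259

tan(βl) = 1.73
Z_in = Z_0·(Z_L + jZ_0·tanβl)/(Z_0 + jZ_L·tanβl) = 92.2 − j41.2 Ω
Γ_s = (Z_in − Z_s)/(Z_in + Z_s) = (17.2 − j41.2)/(167 − j41.2), |Γ_s| = 0.259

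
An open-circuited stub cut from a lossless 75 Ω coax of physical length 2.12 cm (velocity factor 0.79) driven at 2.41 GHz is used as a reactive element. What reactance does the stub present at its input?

λ = v/f = 0.79·c / 2.41 GHz = 0.0983 m
βl = 2π·l/λ = 2π × 0.216 = 77.6°
tan(βl) = 4.55
For an open-circuited stub, Z_in = −jZ_0·cot(βl) = −jZ_0/tan(βl)

X_in ≈ -16.5 Ω (capacitive)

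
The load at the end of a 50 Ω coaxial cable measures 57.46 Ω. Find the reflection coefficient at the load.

Γ = 0.0694

Γ = (Z_L − Z_0)/(Z_L + Z_0) = (57.46 − 50)/(57.46 + 50) = 7.46/107.5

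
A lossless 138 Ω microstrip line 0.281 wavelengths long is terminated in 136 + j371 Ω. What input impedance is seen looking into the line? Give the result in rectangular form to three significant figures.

Z_in ≈ 15.2 − j17.3 Ω

βl = 2π × 0.281 = 101°
tan(βl) = tan(101°) = -5.07
Z_in = Z_0·(Z_L + jZ_0·tanβl)/(Z_0 + jZ_L·tanβl)
     = 138·(136 − j329)/(2020 − j689)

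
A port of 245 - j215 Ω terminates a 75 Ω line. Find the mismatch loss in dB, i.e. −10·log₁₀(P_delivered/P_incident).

Γ = (170 − j215)/(320 − j215), |Γ| = 0.711
|Γ|² = 0.505, so P_del/P_inc = 1 − |Γ|² = 0.495
ML = −10·log₁₀(1 − |Γ|²)

mismatch loss ≈ 3.06 dB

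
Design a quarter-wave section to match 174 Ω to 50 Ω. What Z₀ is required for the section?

Z_qwt ≈ 93.3 Ω

Z_qwt = √(Z_0·R_L) = √(50 × 174) = √8700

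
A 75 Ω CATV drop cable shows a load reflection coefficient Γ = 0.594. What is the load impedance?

Z_L ≈ 294 Ω

Z_L = Z_0·(1 + Γ)/(1 − Γ) = 75·(1.59)/(0.406)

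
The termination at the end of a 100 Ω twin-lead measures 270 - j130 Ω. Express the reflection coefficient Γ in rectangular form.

Γ ≈ 0.519 − j0.169

Γ = (Z_L − Z_0)/(Z_L + Z_0) = (170 − j130)/(370 − j130)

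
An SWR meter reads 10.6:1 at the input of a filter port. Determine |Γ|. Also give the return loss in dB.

|Γ| = (S − 1)/(S + 1) = (10.6 − 1)/(10.6 + 1) = 9.6/11.6
RL = −20·log₁₀|Γ| = −20·log₁₀(0.828)

|Γ| ≈ 0.828; return loss ≈ 1.64 dB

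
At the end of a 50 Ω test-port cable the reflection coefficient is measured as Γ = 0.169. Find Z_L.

Z_L ≈ 70.3 Ω

Z_L = Z_0·(1 + Γ)/(1 − Γ) = 50·(1.17)/(0.831)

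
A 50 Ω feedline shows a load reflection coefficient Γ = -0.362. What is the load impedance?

Z_L ≈ 23.4 Ω

Z_L = Z_0·(1 + Γ)/(1 − Γ) = 50·(0.638)/(1.36)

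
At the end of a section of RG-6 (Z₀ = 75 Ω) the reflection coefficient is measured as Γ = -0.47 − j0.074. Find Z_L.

Z_L ≈ 26.8 − j5.12 Ω

Z_L = Z_0·(1 + Γ)/(1 − Γ) = 75·(0.53 − j0.074)/(1.47 + j0.074)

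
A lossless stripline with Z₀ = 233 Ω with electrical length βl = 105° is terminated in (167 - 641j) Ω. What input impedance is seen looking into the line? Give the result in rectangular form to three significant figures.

tan(βl) = tan(105°) = -3.73
Z_in = Z_0·(Z_L + jZ_0·tanβl)/(Z_0 + jZ_L·tanβl)
     = 233·(167 − j1510)/(-2160 − j623)

Z_in ≈ 26.8 + j155 Ω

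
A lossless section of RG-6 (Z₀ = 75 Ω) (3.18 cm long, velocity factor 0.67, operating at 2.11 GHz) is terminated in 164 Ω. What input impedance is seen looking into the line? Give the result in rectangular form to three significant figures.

Z_in ≈ 42.9 + j32.2 Ω

λ = v/f = 0.67·c / 2.11 GHz = 0.0953 m
βl = 2π·l/λ = 2π × 0.334 = 120°
tan(βl) = tan(120°) = -1.72
Z_in = Z_0·(Z_L + jZ_0·tanβl)/(Z_0 + jZ_L·tanβl)
     = 75·(164 − j129)/(75 − j282)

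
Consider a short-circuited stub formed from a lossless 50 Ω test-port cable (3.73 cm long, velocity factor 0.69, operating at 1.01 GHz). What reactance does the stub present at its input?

X_in ≈ 110 Ω (inductive)

λ = v/f = 0.69·c / 1.01 GHz = 0.205 m
βl = 2π·l/λ = 2π × 0.182 = 65.5°
tan(βl) = 2.2
For a short-circuited stub, Z_in = jZ_0·tan(βl)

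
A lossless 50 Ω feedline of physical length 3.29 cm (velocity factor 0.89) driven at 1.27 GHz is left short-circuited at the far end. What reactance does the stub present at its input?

X_in ≈ 75.1 Ω (inductive)

λ = v/f = 0.89·c / 1.27 GHz = 0.21 m
βl = 2π·l/λ = 2π × 0.156 = 56.3°
tan(βl) = 1.5
For a short-circuited stub, Z_in = jZ_0·tan(βl)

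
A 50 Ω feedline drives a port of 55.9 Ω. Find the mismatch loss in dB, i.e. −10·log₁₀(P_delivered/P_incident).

mismatch loss ≈ 0.0135 dB

Γ = (55.9 − 50)/(55.9 + 50) = 0.0557
|Γ|² = 0.0031, so P_del/P_inc = 1 − |Γ|² = 0.997
ML = −10·log₁₀(1 − |Γ|²)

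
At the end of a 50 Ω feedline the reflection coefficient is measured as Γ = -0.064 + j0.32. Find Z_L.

Z_L ≈ 36.2 + j25.9 Ω

Z_L = Z_0·(1 + Γ)/(1 − Γ) = 50·(0.936 + j0.32)/(1.06 − j0.32)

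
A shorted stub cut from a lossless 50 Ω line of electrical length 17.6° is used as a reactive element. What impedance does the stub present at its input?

tan(βl) = 0.317
For a shorted stub, Z_in = jZ_0·tan(βl)

Z_in ≈ +j15.9 Ω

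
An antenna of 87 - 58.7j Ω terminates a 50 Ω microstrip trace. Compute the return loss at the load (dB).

RL ≈ 6.64 dB

Γ = (37 − j58.7)/(137 − j58.7), |Γ| = 0.466
RL = −20·log₁₀|Γ| = −20·log₁₀(0.466)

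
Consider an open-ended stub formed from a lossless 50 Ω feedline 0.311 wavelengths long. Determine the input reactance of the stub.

βl = 2π × 0.311 = 112°
tan(βl) = -2.48
For an open-ended stub, Z_in = −jZ_0·cot(βl) = −jZ_0/tan(βl)

X_in ≈ 20.2 Ω (inductive)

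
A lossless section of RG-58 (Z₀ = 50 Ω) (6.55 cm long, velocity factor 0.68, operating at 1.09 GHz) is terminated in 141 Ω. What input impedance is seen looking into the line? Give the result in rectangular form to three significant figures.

λ = v/f = 0.68·c / 1.09 GHz = 0.187 m
βl = 2π·l/λ = 2π × 0.35 = 126°
tan(βl) = tan(126°) = -1.38
Z_in = Z_0·(Z_L + jZ_0·tanβl)/(Z_0 + jZ_L·tanβl)
     = 50·(141 − j68.8)/(50 − j194)

Z_in ≈ 25.4 + j29.8 Ω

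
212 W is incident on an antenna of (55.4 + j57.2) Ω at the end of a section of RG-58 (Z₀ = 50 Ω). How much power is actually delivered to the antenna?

P_delivered ≈ 163 W

|Γ| = |(5.4 + j57.2)/(105.4 + j57.2)| = 0.479
|Γ|² = 0.23
P_refl = |Γ|²·P_inc = 48.7 W, P_del = (1 − |Γ|²)·P_inc = 163 W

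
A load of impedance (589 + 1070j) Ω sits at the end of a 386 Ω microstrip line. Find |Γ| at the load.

Γ = (Z_L − Z_0)/(Z_L + Z_0) = (203 + j1070)/(975 + j1070)
|Γ| = 1090/1450

|Γ| ≈ 0.752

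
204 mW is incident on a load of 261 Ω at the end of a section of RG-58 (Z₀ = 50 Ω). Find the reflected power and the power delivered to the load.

P_reflected ≈ 93.9 mW; P_delivered ≈ 110 mW

Γ = (261 − 50)/(261 + 50) = 0.678
|Γ|² = 0.46
P_refl = |Γ|²·P_inc = 93.9 mW, P_del = (1 − |Γ|²)·P_inc = 110 mW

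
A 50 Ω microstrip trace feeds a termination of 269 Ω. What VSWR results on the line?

VSWR ≈ 5.38

Γ = (269 − 50)/(269 + 50) = 0.687
VSWR = (1 + 0.687)/(1 − 0.687)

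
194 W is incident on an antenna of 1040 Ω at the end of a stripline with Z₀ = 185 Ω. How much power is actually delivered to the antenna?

Γ = (1040 − 185)/(1040 + 185) = 0.698
|Γ|² = 0.487
P_refl = |Γ|²·P_inc = 94.5 W, P_del = (1 − |Γ|²)·P_inc = 99.5 W

P_delivered ≈ 99.5 W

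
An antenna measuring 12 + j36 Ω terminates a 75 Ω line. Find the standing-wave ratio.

VSWR ≈ 7.72

Γ = (Z_L − Z_0)/(Z_L + Z_0) = (-63 + j36)/(87 + j36)
|Γ| = 72.6/94.2 = 0.771
VSWR = (1 + |Γ|)/(1 − |Γ|) = 1.77/0.229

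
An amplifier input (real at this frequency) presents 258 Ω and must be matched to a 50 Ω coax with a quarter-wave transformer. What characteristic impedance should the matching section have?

Z_qwt ≈ 114 Ω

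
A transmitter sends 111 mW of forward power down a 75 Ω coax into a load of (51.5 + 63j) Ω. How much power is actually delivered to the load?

|Γ| = |(-23.5 + j63)/(126.5 + j63)| = 0.476
|Γ|² = 0.226
P_refl = |Γ|²·P_inc = 25.1 mW, P_del = (1 − |Γ|²)·P_inc = 85.9 mW

P_delivered ≈ 85.9 mW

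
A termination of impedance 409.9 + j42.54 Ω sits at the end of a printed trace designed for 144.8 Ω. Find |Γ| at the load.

|Γ| ≈ 0.483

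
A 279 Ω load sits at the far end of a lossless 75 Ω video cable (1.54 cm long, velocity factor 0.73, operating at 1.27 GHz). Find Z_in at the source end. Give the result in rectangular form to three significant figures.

Z_in ≈ 60.2 − j93.6 Ω

λ = v/f = 0.73·c / 1.27 GHz = 0.172 m
βl = 2π·l/λ = 2π × 0.0893 = 32.2°
tan(βl) = tan(32.2°) = 0.629
Z_in = Z_0·(Z_L + jZ_0·tanβl)/(Z_0 + jZ_L·tanβl)
     = 75·(279 + j47.1)/(75 + j175)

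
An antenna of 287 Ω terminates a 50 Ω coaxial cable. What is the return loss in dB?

Γ = (287 − 50)/(287 + 50) = 0.703
RL = −20·log₁₀|Γ| = −20·log₁₀(0.703)

RL ≈ 3.06 dB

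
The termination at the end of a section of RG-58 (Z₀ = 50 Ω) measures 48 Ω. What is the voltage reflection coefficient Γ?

Γ = -0.0204

Γ = (Z_L − Z_0)/(Z_L + Z_0) = (48 − 50)/(48 + 50) = -2/98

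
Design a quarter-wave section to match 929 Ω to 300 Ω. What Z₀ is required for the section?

Z_qwt ≈ 528 Ω

Z_qwt = √(Z_0·R_L) = √(300 × 929) = √278700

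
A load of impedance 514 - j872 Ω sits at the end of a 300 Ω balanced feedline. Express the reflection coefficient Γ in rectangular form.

Γ = (Z_L − Z_0)/(Z_L + Z_0) = (214 − j872)/(814 − j872)

Γ ≈ 0.657 − j0.368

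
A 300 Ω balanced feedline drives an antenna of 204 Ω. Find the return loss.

Γ = (204 − 300)/(204 + 300) = -0.19
RL = −20·log₁₀|Γ| = −20·log₁₀(0.19)

RL ≈ 14.4 dB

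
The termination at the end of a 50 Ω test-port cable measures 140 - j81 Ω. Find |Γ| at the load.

|Γ| ≈ 0.586

Γ = (Z_L − Z_0)/(Z_L + Z_0) = (90 − j81)/(190 − j81)
|Γ| = 121/207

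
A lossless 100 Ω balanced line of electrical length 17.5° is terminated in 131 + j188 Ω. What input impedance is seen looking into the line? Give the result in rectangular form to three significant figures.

Z_in ≈ 428 + j105 Ω

tan(βl) = tan(17.5°) = 0.315
Z_in = Z_0·(Z_L + jZ_0·tanβl)/(Z_0 + jZ_L·tanβl)
     = 100·(131 + j220)/(40.7 + j41.3)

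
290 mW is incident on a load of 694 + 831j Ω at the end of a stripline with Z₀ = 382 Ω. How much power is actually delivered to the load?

P_delivered ≈ 166 mW

|Γ| = |(312 + j831)/(1076 + j831)| = 0.653
|Γ|² = 0.426
P_refl = |Γ|²·P_inc = 124 mW, P_del = (1 − |Γ|²)·P_inc = 166 mW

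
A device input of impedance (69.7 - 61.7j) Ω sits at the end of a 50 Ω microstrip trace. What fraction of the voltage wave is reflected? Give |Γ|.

|Γ| ≈ 0.481

Γ = (Z_L − Z_0)/(Z_L + Z_0) = (19.7 − j61.7)/(119.7 − j61.7)
|Γ| = 64.8/135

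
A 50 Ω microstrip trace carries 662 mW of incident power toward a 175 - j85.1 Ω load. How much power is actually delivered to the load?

P_delivered ≈ 400 mW

|Γ| = |(125 − j85.1)/(225 − j85.1)| = 0.629
|Γ|² = 0.395
P_refl = |Γ|²·P_inc = 262 mW, P_del = (1 − |Γ|²)·P_inc = 400 mW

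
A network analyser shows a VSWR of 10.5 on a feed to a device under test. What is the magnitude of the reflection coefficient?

|Γ| = (S − 1)/(S + 1) = (10.5 − 1)/(10.5 + 1) = 9.5/11.5

|Γ| ≈ 0.826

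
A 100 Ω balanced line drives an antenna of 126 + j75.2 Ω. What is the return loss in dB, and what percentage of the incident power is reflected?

Γ = (26 + j75.2)/(226 + j75.2), |Γ| = 0.334
RL = −20·log₁₀(0.334) = 9.52 dB
P_refl/P_inc = |Γ|² = 0.112

RL ≈ 9.52 dB; 11.2% of incident power reflected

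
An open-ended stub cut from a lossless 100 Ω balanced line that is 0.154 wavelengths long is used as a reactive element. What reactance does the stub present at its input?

X_in ≈ -68.9 Ω (capacitive)

βl = 2π × 0.154 = 55.4°
tan(βl) = 1.45
For an open-ended stub, Z_in = −jZ_0·cot(βl) = −jZ_0/tan(βl)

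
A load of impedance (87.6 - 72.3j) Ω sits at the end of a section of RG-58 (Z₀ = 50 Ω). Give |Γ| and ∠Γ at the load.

Γ = (Z_L − Z_0)/(Z_L + Z_0) = (37.6 − j72.3)/(137.6 − j72.3)
|Γ| = 81.5/155 = 0.524

Γ ≈ 0.524 ∠ -34.8°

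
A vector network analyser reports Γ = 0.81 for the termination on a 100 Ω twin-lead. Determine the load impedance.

Z_L ≈ 953 Ω

Z_L = Z_0·(1 + Γ)/(1 − Γ) = 100·(1.81)/(0.19)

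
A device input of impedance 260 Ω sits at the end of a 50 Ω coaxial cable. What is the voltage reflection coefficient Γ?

Γ = 0.677

Γ = (Z_L − Z_0)/(Z_L + Z_0) = (260 − 50)/(260 + 50) = 210/310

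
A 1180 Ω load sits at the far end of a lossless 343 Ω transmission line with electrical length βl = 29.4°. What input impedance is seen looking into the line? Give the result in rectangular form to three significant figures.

Z_in ≈ 327 − j440 Ω

tan(βl) = tan(29.4°) = 0.563
Z_in = Z_0·(Z_L + jZ_0·tanβl)/(Z_0 + jZ_L·tanβl)
     = 343·(1180 + j193)/(343 + j665)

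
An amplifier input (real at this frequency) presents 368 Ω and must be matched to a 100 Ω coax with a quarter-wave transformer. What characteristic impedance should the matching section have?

Z_qwt ≈ 192 Ω

Z_qwt = √(Z_0·R_L) = √(100 × 368) = √36800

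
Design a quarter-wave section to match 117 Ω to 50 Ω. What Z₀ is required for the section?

Z_qwt ≈ 76.5 Ω

Z_qwt = √(Z_0·R_L) = √(50 × 117) = √5850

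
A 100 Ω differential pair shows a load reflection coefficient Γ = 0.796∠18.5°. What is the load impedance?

Z_L = Z_0·(1 + Γ)/(1 − Γ) = 100·(1.75 + j0.253)/(0.245 − j0.253)

Z_L ≈ 296 + j408 Ω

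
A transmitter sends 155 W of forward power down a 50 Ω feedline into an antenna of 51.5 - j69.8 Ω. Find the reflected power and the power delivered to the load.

P_reflected ≈ 49.8 W; P_delivered ≈ 105 W

|Γ| = |(1.5 − j69.8)/(101.5 − j69.8)| = 0.567
|Γ|² = 0.321
P_refl = |Γ|²·P_inc = 49.8 W, P_del = (1 − |Γ|²)·P_inc = 105 W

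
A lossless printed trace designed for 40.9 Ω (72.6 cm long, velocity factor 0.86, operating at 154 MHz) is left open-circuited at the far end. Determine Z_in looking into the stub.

Z_in ≈ +j91.9 Ω

λ = v/f = 0.86·c / 154 MHz = 1.68 m
βl = 2π·l/λ = 2π × 0.433 = 156°
tan(βl) = -0.445
For an open-circuited stub, Z_in = −jZ_0·cot(βl) = −jZ_0/tan(βl)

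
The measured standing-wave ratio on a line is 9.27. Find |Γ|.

|Γ| = (S − 1)/(S + 1) = (9.27 − 1)/(9.27 + 1) = 8.27/10.3

|Γ| ≈ 0.805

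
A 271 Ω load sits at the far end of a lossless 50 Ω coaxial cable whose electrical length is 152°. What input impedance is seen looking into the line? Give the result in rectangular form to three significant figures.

Z_in ≈ 37.4 + j81.1 Ω

tan(βl) = tan(152°) = -0.532
Z_in = Z_0·(Z_L + jZ_0·tanβl)/(Z_0 + jZ_L·tanβl)
     = 50·(271 − j26.6)/(50 − j144)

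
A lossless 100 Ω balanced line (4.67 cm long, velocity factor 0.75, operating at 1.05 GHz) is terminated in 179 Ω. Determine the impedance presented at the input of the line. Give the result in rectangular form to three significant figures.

Z_in ≈ 57.4 − j13.9 Ω

λ = v/f = 0.75·c / 1.05 GHz = 0.214 m
βl = 2π·l/λ = 2π × 0.218 = 78.5°
tan(βl) = tan(78.5°) = 4.9
Z_in = Z_0·(Z_L + jZ_0·tanβl)/(Z_0 + jZ_L·tanβl)
     = 100·(179 + j490)/(100 + j876)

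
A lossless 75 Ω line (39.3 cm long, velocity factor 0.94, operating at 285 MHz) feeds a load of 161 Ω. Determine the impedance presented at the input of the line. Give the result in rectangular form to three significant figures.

λ = v/f = 0.94·c / 285 MHz = 0.989 m
βl = 2π·l/λ = 2π × 0.397 = 143°
tan(βl) = tan(143°) = -0.754
Z_in = Z_0·(Z_L + jZ_0·tanβl)/(Z_0 + jZ_L·tanβl)
     = 75·(161 − j56.5)/(75 − j121)

Z_in ≈ 69.8 + j56.4 Ω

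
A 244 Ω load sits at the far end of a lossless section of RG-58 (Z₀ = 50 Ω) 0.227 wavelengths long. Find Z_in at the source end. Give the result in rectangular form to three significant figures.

βl = 2π × 0.227 = 81.7°
tan(βl) = tan(81.7°) = 6.87
Z_in = Z_0·(Z_L + jZ_0·tanβl)/(Z_0 + jZ_L·tanβl)
     = 50·(244 + j344)/(50 + j1680)

Z_in ≈ 10.5 − j6.96 Ω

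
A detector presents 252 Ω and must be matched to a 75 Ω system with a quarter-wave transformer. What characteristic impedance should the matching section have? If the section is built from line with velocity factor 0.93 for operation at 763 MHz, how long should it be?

Z_qwt ≈ 137 Ω; length ≈ 9.14 cm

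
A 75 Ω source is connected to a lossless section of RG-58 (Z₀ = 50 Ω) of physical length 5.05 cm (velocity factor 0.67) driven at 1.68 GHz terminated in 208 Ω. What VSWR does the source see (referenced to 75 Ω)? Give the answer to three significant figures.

VSWR ≈ 3.58

λ = v/f = 0.67·c / 1.68 GHz = 0.12 m
βl = 2π·l/λ = 2π × 0.422 = 152°
tan(βl) = -0.533
Z_in = Z_0·(Z_L + jZ_0·tanβl)/(Z_0 + jZ_L·tanβl) = 45.2 + j73.5 Ω
Γ_s = (Z_in − Z_s)/(Z_in + Z_s) = (-29.8 + j73.5)/(120 + j73.5), |Γ_s| = 0.563
VSWR = (1 + |Γ_s|)/(1 − |Γ_s|)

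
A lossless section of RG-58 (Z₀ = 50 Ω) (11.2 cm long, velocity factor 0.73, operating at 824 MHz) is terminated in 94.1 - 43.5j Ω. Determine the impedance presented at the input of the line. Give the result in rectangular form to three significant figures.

Z_in ≈ 92.7 + j44.2 Ω

λ = v/f = 0.73·c / 824 MHz = 0.266 m
βl = 2π·l/λ = 2π × 0.421 = 152°
tan(βl) = tan(152°) = -0.538
Z_in = Z_0·(Z_L + jZ_0·tanβl)/(Z_0 + jZ_L·tanβl)
     = 50·(94.1 − j70.4)/(26.6 − j50.7)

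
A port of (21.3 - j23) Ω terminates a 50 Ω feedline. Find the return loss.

RL ≈ 6.18 dB

Γ = (-28.7 − j23)/(71.3 − j23), |Γ| = 0.491
RL = −20·log₁₀|Γ| = −20·log₁₀(0.491)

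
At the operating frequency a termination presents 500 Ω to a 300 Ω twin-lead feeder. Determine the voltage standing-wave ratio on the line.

Γ = (500 − 300)/(500 + 300) = 0.25
VSWR = (1 + 0.25)/(1 − 0.25)

VSWR ≈ 1.67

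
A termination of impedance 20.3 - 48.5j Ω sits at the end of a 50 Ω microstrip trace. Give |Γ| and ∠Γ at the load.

Γ ≈ 0.666 ∠ -86.9°

Γ = (Z_L − Z_0)/(Z_L + Z_0) = (-29.7 − j48.5)/(70.3 − j48.5)
|Γ| = 56.9/85.4 = 0.666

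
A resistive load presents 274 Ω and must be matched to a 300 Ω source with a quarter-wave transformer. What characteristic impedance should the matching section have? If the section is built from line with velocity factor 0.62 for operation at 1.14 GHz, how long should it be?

Z_qwt = √(Z_0·R_L) = √(300 × 274) = √82200
λ = 0.62·c/f = 0.163 m, so l = λ/4 = 0.0408 m

Z_qwt ≈ 287 Ω; length ≈ 4.08 cm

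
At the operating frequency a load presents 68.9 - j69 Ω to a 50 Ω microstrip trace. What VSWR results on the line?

Γ = (Z_L − Z_0)/(Z_L + Z_0) = (18.9 − j69)/(118.9 − j69)
|Γ| = 71.5/137 = 0.52
VSWR = (1 + |Γ|)/(1 − |Γ|) = 1.52/0.48

VSWR ≈ 3.17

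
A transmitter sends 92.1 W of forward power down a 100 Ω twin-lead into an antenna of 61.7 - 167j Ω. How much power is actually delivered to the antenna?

|Γ| = |(-38.3 − j167)/(161.7 − j167)| = 0.737
|Γ|² = 0.543
P_refl = |Γ|²·P_inc = 50 W, P_del = (1 − |Γ|²)·P_inc = 42.1 W

P_delivered ≈ 42.1 W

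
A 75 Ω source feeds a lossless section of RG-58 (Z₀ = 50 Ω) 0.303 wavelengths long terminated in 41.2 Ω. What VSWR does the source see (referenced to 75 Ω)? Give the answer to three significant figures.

βl = 2π × 0.303 = 109°
tan(βl) = -2.89
Z_in = Z_0·(Z_L + jZ_0·tanβl)/(Z_0 + jZ_L·tanβl) = 57.8 − j6.95 Ω
Γ_s = (Z_in − Z_s)/(Z_in + Z_s) = (-17.2 − j6.95)/(133 − j6.95), |Γ_s| = 0.14
VSWR = (1 + |Γ_s|)/(1 − |Γ_s|)

VSWR ≈ 1.33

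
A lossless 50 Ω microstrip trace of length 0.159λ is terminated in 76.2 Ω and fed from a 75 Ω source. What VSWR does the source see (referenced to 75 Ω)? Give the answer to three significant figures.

βl = 2π × 0.159 = 57.2°
tan(βl) = 1.55
Z_in = Z_0·(Z_L + jZ_0·tanβl)/(Z_0 + jZ_L·tanβl) = 39.4 − j15.5 Ω
Γ_s = (Z_in − Z_s)/(Z_in + Z_s) = (-35.6 − j15.5)/(114 − j15.5), |Γ_s| = 0.337
VSWR = (1 + |Γ_s|)/(1 − |Γ_s|)

VSWR ≈ 2.02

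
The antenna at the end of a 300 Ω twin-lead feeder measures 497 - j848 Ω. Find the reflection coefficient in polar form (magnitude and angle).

Γ ≈ 0.748 ∠ -30.1°

Γ = (Z_L − Z_0)/(Z_L + Z_0) = (197 − j848)/(797 − j848)
|Γ| = 871/1160 = 0.748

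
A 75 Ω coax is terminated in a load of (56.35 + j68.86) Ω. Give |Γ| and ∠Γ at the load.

Γ = (Z_L − Z_0)/(Z_L + Z_0) = (-18.65 + j68.86)/(131.3 + j68.86)
|Γ| = 71.3/148 = 0.481

Γ ≈ 0.481 ∠ 77.5°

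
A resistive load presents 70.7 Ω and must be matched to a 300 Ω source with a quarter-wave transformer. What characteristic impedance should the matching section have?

Z_qwt = √(Z_0·R_L) = √(300 × 70.7) = √21210

Z_qwt ≈ 146 Ω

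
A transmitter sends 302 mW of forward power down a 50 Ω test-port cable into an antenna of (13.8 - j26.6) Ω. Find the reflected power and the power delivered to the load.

|Γ| = |(-36.2 − j26.6)/(63.8 − j26.6)| = 0.65
|Γ|² = 0.422
P_refl = |Γ|²·P_inc = 128 mW, P_del = (1 − |Γ|²)·P_inc = 174 mW

P_reflected ≈ 128 mW; P_delivered ≈ 174 mW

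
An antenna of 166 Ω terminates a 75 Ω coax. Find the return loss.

Γ = (166 − 75)/(166 + 75) = 0.378
RL = −20·log₁₀|Γ| = −20·log₁₀(0.378)

RL ≈ 8.46 dB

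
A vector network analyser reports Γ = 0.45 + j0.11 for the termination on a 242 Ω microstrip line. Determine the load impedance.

Z_L = Z_0·(1 + Γ)/(1 − Γ) = 242·(1.45 + j0.11)/(0.55 − j0.11)

Z_L ≈ 604 + j169 Ω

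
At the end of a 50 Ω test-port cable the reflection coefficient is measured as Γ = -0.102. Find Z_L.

Z_L = Z_0·(1 + Γ)/(1 − Γ) = 50·(0.898)/(1.1)

Z_L ≈ 40.7 Ω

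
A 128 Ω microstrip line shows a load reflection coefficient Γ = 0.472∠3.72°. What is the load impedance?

Z_L = Z_0·(1 + Γ)/(1 − Γ) = 128·(1.47 + j0.0306)/(0.529 − j0.0306)

Z_L ≈ 354 + j27.9 Ω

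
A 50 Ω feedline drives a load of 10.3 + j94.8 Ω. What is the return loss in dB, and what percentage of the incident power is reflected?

RL ≈ 0.774 dB; 83.7% of incident power reflected

Γ = (-39.7 + j94.8)/(60.3 + j94.8), |Γ| = 0.915
RL = −20·log₁₀(0.915) = 0.774 dB
P_refl/P_inc = |Γ|² = 0.837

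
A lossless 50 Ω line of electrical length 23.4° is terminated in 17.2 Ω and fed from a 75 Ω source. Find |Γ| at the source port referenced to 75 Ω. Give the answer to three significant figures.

|Γ| ≈ 0.6

tan(βl) = 0.433
Z_in = Z_0·(Z_L + jZ_0·tanβl)/(Z_0 + jZ_L·tanβl) = 20 + j18.7 Ω
Γ_s = (Z_in − Z_s)/(Z_in + Z_s) = (-55 + j18.7)/(95 + j18.7), |Γ_s| = 0.6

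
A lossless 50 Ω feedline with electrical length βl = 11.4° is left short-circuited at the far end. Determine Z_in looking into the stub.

tan(βl) = 0.202
For a short-circuited stub, Z_in = jZ_0·tan(βl)

Z_in ≈ +j10.1 Ω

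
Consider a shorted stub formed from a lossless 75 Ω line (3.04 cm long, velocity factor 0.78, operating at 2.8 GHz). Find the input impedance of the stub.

Z_in ≈ −j86.4 Ω

λ = v/f = 0.78·c / 2.8 GHz = 0.0836 m
βl = 2π·l/λ = 2π × 0.364 = 131°
tan(βl) = -1.15
For a shorted stub, Z_in = jZ_0·tan(βl)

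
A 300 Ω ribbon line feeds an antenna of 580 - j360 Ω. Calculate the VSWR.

Γ = (Z_L − Z_0)/(Z_L + Z_0) = (280 − j360)/(880 − j360)
|Γ| = 456/951 = 0.48
VSWR = (1 + |Γ|)/(1 − |Γ|) = 1.48/0.52

VSWR ≈ 2.84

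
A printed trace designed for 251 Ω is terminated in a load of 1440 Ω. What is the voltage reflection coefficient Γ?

Γ = 0.703

Γ = (Z_L − Z_0)/(Z_L + Z_0) = (1440 − 251)/(1440 + 251) = 1189/1691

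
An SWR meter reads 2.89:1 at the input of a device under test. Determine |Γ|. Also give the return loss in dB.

|Γ| ≈ 0.486; return loss ≈ 6.27 dB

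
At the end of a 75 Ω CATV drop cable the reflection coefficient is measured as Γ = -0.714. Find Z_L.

Z_L ≈ 12.5 Ω

Z_L = Z_0·(1 + Γ)/(1 − Γ) = 75·(0.286)/(1.71)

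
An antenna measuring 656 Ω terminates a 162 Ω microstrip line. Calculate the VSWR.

For a purely resistive load, VSWR = R_L/Z_0 or Z_0/R_L (whichever > 1) = 656/162

VSWR ≈ 4.05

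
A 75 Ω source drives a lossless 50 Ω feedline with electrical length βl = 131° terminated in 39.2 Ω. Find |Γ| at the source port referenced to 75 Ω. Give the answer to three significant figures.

tan(βl) = -1.15
Z_in = Z_0·(Z_L + jZ_0·tanβl)/(Z_0 + jZ_L·tanβl) = 50.2 − j12.2 Ω
Γ_s = (Z_in − Z_s)/(Z_in + Z_s) = (-24.8 − j12.2)/(125 − j12.2), |Γ_s| = 0.22

|Γ| ≈ 0.22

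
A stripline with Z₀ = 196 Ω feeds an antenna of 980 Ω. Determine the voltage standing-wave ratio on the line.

VSWR ≈ 5

Γ = (980 − 196)/(980 + 196) = 0.667
VSWR = (1 + 0.667)/(1 − 0.667)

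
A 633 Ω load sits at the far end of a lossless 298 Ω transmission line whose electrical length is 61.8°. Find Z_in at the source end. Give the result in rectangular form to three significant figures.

Z_in ≈ 170 − j117 Ω

tan(βl) = tan(61.8°) = 1.86
Z_in = Z_0·(Z_L + jZ_0·tanβl)/(Z_0 + jZ_L·tanβl)
     = 298·(633 + j556)/(298 + j1180)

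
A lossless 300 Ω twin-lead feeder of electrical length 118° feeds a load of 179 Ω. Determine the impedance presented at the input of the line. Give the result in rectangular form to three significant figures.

tan(βl) = tan(118°) = -1.88
Z_in = Z_0·(Z_L + jZ_0·tanβl)/(Z_0 + jZ_L·tanβl)
     = 300·(179 − j564)/(300 − j337)

Z_in ≈ 359 − j161 Ω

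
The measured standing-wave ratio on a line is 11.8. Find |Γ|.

|Γ| = (S − 1)/(S + 1) = (11.8 − 1)/(11.8 + 1) = 10.8/12.8

|Γ| ≈ 0.844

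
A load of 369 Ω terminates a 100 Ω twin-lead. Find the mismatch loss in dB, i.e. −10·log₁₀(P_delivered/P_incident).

mismatch loss ≈ 1.73 dB

Γ = (369 − 100)/(369 + 100) = 0.574
|Γ|² = 0.329, so P_del/P_inc = 1 − |Γ|² = 0.671
ML = −10·log₁₀(1 − |Γ|²)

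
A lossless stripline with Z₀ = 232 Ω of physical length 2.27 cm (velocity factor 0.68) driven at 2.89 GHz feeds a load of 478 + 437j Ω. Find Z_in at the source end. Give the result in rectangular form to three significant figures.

λ = v/f = 0.68·c / 2.89 GHz = 0.0706 m
βl = 2π·l/λ = 2π × 0.322 = 116°
tan(βl) = tan(116°) = -2.07
Z_in = Z_0·(Z_L + jZ_0·tanβl)/(Z_0 + jZ_L·tanβl)
     = 232·(478 − j43.6)/(1140 − j990)

Z_in ≈ 59.9 + j43.2 Ω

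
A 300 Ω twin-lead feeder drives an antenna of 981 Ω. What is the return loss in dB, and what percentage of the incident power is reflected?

RL ≈ 5.49 dB; 28.3% of incident power reflected

Γ = (981 − 300)/(981 + 300) = 0.532
RL = −20·log₁₀(0.532) = 5.49 dB
P_refl/P_inc = |Γ|² = 0.283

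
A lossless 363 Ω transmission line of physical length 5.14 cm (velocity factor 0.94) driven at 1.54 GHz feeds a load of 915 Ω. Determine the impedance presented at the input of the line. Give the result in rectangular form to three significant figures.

λ = v/f = 0.94·c / 1.54 GHz = 0.183 m
βl = 2π·l/λ = 2π × 0.281 = 101°
tan(βl) = tan(101°) = -5.12
Z_in = Z_0·(Z_L + jZ_0·tanβl)/(Z_0 + jZ_L·tanβl)
     = 363·(915 − j1860)/(363 − j4690)

Z_in ≈ 149 + j59.4 Ω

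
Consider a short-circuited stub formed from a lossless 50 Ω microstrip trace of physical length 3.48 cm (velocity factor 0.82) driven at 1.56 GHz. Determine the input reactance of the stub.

λ = v/f = 0.82·c / 1.56 GHz = 0.158 m
βl = 2π·l/λ = 2π × 0.221 = 79.4°
tan(βl) = 5.37
For a short-circuited stub, Z_in = jZ_0·tan(βl)

X_in ≈ 268 Ω (inductive)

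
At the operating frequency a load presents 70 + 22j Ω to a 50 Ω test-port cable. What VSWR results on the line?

VSWR ≈ 1.64

Γ = (Z_L − Z_0)/(Z_L + Z_0) = (20 + j22)/(120 + j22)
|Γ| = 29.7/122 = 0.244
VSWR = (1 + |Γ|)/(1 − |Γ|) = 1.24/0.756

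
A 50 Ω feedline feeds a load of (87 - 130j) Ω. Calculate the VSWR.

Γ = (Z_L − Z_0)/(Z_L + Z_0) = (37 − j130)/(137 − j130)
|Γ| = 135/189 = 0.716
VSWR = (1 + |Γ|)/(1 − |Γ|) = 1.72/0.284

VSWR ≈ 6.03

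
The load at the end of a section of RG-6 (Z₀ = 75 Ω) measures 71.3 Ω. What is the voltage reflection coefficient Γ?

Γ = -0.0253

Γ = (Z_L − Z_0)/(Z_L + Z_0) = (71.3 − 75)/(71.3 + 75) = -3.7/146.3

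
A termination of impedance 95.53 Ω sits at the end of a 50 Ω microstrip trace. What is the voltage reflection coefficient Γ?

Γ = 0.313

Γ = (Z_L − Z_0)/(Z_L + Z_0) = (95.53 − 50)/(95.53 + 50) = 45.53/145.5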